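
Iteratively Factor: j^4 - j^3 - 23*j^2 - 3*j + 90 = (j + 3)*(j^3 - 4*j^2 - 11*j + 30) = (j - 5)*(j + 3)*(j^2 + j - 6) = (j - 5)*(j + 3)^2*(j - 2)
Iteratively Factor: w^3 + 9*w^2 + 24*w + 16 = (w + 1)*(w^2 + 8*w + 16) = (w + 1)*(w + 4)*(w + 4)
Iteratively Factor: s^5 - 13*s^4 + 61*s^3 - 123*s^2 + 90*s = (s)*(s^4 - 13*s^3 + 61*s^2 - 123*s + 90) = s*(s - 5)*(s^3 - 8*s^2 + 21*s - 18) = s*(s - 5)*(s - 3)*(s^2 - 5*s + 6) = s*(s - 5)*(s - 3)*(s - 2)*(s - 3)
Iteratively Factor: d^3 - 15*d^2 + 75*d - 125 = (d - 5)*(d^2 - 10*d + 25) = (d - 5)^2*(d - 5)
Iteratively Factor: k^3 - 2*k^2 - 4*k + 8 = (k - 2)*(k^2 - 4) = (k - 2)*(k + 2)*(k - 2)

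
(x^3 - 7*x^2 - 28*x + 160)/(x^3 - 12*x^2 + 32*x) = (x + 5)/x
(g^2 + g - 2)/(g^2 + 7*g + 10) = (g - 1)/(g + 5)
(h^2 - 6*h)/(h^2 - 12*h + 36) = h/(h - 6)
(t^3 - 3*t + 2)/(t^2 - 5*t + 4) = (t^2 + t - 2)/(t - 4)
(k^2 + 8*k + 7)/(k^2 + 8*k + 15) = (k^2 + 8*k + 7)/(k^2 + 8*k + 15)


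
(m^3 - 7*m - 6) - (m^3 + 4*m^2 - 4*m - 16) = -4*m^2 - 3*m + 10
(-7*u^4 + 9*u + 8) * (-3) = 21*u^4 - 27*u - 24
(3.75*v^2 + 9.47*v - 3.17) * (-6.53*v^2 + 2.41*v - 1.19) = -24.4875*v^4 - 52.8016*v^3 + 39.0603*v^2 - 18.909*v + 3.7723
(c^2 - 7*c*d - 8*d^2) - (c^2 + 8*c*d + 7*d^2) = -15*c*d - 15*d^2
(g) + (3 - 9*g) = 3 - 8*g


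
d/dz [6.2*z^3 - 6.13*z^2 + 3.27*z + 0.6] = 18.6*z^2 - 12.26*z + 3.27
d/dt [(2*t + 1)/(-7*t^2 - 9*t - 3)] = (14*t^2 + 14*t + 3)/(49*t^4 + 126*t^3 + 123*t^2 + 54*t + 9)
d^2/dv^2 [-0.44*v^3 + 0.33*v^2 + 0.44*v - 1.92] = 0.66 - 2.64*v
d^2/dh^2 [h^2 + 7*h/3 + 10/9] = 2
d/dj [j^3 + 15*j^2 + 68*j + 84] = 3*j^2 + 30*j + 68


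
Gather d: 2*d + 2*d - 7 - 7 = 4*d - 14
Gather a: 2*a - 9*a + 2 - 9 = -7*a - 7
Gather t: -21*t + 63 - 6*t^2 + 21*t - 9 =54 - 6*t^2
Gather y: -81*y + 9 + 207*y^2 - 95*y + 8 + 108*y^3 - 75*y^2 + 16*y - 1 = 108*y^3 + 132*y^2 - 160*y + 16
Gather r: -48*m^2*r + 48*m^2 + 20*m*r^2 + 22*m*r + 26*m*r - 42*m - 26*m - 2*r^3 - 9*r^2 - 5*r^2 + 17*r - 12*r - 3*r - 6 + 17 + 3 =48*m^2 - 68*m - 2*r^3 + r^2*(20*m - 14) + r*(-48*m^2 + 48*m + 2) + 14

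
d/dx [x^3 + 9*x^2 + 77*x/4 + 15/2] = 3*x^2 + 18*x + 77/4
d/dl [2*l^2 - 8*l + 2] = 4*l - 8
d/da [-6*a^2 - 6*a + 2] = -12*a - 6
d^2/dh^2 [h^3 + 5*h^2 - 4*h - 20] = 6*h + 10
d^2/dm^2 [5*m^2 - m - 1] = 10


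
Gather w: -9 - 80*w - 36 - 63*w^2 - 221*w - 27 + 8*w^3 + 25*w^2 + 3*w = 8*w^3 - 38*w^2 - 298*w - 72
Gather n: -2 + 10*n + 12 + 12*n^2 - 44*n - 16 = 12*n^2 - 34*n - 6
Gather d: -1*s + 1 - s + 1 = 2 - 2*s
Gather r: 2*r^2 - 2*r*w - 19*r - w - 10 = 2*r^2 + r*(-2*w - 19) - w - 10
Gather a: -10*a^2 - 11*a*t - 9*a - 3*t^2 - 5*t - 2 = -10*a^2 + a*(-11*t - 9) - 3*t^2 - 5*t - 2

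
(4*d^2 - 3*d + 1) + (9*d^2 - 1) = 13*d^2 - 3*d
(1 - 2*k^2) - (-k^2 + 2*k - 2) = -k^2 - 2*k + 3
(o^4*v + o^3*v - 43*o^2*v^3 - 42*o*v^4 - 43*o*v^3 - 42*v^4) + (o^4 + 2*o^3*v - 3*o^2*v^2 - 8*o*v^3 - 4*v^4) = o^4*v + o^4 + 3*o^3*v - 43*o^2*v^3 - 3*o^2*v^2 - 42*o*v^4 - 51*o*v^3 - 46*v^4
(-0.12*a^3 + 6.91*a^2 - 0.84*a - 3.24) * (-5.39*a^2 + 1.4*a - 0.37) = 0.6468*a^5 - 37.4129*a^4 + 14.246*a^3 + 13.7309*a^2 - 4.2252*a + 1.1988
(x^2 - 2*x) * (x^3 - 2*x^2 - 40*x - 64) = x^5 - 4*x^4 - 36*x^3 + 16*x^2 + 128*x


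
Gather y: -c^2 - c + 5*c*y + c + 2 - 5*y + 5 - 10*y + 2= -c^2 + y*(5*c - 15) + 9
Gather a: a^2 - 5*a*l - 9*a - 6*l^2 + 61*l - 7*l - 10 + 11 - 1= a^2 + a*(-5*l - 9) - 6*l^2 + 54*l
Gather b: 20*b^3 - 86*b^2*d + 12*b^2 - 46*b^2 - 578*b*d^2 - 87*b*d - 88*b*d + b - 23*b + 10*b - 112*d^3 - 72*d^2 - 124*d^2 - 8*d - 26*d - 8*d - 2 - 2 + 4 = 20*b^3 + b^2*(-86*d - 34) + b*(-578*d^2 - 175*d - 12) - 112*d^3 - 196*d^2 - 42*d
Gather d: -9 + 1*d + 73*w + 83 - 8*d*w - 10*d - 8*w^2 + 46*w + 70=d*(-8*w - 9) - 8*w^2 + 119*w + 144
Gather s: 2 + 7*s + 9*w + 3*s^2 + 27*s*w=3*s^2 + s*(27*w + 7) + 9*w + 2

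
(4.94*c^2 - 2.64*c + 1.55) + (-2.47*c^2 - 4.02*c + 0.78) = 2.47*c^2 - 6.66*c + 2.33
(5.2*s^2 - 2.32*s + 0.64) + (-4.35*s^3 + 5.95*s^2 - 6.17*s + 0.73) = -4.35*s^3 + 11.15*s^2 - 8.49*s + 1.37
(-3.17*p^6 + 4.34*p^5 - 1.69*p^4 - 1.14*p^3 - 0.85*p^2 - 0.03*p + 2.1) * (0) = 0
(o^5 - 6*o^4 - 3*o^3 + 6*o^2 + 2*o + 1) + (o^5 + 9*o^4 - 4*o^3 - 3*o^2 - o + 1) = 2*o^5 + 3*o^4 - 7*o^3 + 3*o^2 + o + 2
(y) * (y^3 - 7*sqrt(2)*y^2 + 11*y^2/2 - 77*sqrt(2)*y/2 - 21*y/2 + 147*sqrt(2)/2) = y^4 - 7*sqrt(2)*y^3 + 11*y^3/2 - 77*sqrt(2)*y^2/2 - 21*y^2/2 + 147*sqrt(2)*y/2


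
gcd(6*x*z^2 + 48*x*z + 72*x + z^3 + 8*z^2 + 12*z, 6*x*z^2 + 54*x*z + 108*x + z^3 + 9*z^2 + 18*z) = 6*x*z + 36*x + z^2 + 6*z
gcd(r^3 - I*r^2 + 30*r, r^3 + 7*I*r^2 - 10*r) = r^2 + 5*I*r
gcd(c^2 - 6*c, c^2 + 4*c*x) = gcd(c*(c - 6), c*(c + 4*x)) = c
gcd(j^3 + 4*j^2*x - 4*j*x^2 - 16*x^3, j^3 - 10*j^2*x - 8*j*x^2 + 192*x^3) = j + 4*x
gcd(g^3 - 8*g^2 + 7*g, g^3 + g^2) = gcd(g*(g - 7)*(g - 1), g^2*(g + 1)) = g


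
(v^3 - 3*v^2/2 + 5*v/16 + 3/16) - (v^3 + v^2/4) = -7*v^2/4 + 5*v/16 + 3/16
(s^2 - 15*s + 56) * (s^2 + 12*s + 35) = s^4 - 3*s^3 - 89*s^2 + 147*s + 1960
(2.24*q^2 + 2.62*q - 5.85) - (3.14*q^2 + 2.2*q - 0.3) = -0.9*q^2 + 0.42*q - 5.55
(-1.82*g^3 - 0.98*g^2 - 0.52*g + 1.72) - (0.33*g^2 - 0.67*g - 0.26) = -1.82*g^3 - 1.31*g^2 + 0.15*g + 1.98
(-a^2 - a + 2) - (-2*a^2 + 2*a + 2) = a^2 - 3*a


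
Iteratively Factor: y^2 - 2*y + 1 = (y - 1)*(y - 1)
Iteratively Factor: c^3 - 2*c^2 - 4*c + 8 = (c - 2)*(c^2 - 4) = (c - 2)^2*(c + 2)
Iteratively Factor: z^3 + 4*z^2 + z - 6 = (z - 1)*(z^2 + 5*z + 6) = (z - 1)*(z + 2)*(z + 3)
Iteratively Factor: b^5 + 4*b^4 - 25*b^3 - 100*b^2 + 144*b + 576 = (b + 4)*(b^4 - 25*b^2 + 144) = (b + 3)*(b + 4)*(b^3 - 3*b^2 - 16*b + 48) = (b + 3)*(b + 4)^2*(b^2 - 7*b + 12) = (b - 4)*(b + 3)*(b + 4)^2*(b - 3)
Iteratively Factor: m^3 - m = (m + 1)*(m^2 - m) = (m - 1)*(m + 1)*(m)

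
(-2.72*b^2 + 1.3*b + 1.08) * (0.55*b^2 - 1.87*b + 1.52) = -1.496*b^4 + 5.8014*b^3 - 5.9714*b^2 - 0.0435999999999999*b + 1.6416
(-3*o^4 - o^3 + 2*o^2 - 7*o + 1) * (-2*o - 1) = 6*o^5 + 5*o^4 - 3*o^3 + 12*o^2 + 5*o - 1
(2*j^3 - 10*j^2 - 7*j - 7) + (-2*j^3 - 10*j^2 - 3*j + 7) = -20*j^2 - 10*j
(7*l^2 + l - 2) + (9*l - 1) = 7*l^2 + 10*l - 3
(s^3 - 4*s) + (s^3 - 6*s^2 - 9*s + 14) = 2*s^3 - 6*s^2 - 13*s + 14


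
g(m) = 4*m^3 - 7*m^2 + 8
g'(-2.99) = 149.14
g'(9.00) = 846.00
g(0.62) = 6.26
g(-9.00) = -3475.00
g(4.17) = 176.32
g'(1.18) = 0.19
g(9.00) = 2357.00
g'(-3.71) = 217.11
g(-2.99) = -161.50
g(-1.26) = -11.11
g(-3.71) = -292.61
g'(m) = 12*m^2 - 14*m = 2*m*(6*m - 7)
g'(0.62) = -4.07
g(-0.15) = 7.83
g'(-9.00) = 1098.00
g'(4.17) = 150.29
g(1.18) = 4.83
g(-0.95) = -1.75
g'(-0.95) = 24.13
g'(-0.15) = 2.37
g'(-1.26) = 36.69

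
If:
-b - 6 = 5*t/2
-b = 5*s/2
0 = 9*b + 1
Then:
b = -1/9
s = 2/45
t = -106/45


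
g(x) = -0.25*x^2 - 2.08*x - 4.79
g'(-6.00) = 0.92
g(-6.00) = -1.31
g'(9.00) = -6.58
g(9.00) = -43.76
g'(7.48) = -5.82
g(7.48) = -34.34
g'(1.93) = -3.04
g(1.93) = -9.74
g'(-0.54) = -1.81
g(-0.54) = -3.74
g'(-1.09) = -1.54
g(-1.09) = -2.82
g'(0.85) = -2.50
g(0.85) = -6.74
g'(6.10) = -5.13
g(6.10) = -26.78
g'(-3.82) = -0.17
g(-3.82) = -0.49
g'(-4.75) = 0.30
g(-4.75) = -0.55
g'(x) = -0.5*x - 2.08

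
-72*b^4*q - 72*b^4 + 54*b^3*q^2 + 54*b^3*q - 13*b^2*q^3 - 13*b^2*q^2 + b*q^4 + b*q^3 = (-6*b + q)*(-4*b + q)*(-3*b + q)*(b*q + b)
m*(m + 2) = m^2 + 2*m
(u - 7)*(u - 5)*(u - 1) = u^3 - 13*u^2 + 47*u - 35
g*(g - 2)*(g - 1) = g^3 - 3*g^2 + 2*g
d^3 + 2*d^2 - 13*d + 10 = (d - 2)*(d - 1)*(d + 5)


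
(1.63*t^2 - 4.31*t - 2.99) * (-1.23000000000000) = -2.0049*t^2 + 5.3013*t + 3.6777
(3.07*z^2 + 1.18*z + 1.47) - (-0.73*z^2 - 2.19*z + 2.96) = 3.8*z^2 + 3.37*z - 1.49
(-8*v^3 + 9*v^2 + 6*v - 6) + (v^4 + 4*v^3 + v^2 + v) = v^4 - 4*v^3 + 10*v^2 + 7*v - 6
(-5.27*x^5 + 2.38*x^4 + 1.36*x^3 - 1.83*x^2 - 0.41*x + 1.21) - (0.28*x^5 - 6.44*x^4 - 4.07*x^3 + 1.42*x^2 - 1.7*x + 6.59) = -5.55*x^5 + 8.82*x^4 + 5.43*x^3 - 3.25*x^2 + 1.29*x - 5.38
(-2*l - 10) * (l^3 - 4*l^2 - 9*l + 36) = -2*l^4 - 2*l^3 + 58*l^2 + 18*l - 360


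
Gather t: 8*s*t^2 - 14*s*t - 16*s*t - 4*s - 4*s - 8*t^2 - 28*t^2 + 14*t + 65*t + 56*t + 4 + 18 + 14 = -8*s + t^2*(8*s - 36) + t*(135 - 30*s) + 36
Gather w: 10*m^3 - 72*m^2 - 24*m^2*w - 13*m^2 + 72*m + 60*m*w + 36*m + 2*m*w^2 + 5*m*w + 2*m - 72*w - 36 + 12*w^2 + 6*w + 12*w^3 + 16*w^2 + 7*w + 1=10*m^3 - 85*m^2 + 110*m + 12*w^3 + w^2*(2*m + 28) + w*(-24*m^2 + 65*m - 59) - 35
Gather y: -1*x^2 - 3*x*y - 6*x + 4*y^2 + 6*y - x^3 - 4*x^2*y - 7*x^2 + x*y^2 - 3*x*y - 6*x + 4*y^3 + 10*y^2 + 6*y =-x^3 - 8*x^2 - 12*x + 4*y^3 + y^2*(x + 14) + y*(-4*x^2 - 6*x + 12)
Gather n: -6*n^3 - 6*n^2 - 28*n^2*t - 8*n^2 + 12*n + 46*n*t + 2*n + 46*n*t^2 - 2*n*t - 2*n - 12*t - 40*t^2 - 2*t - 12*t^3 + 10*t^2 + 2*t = -6*n^3 + n^2*(-28*t - 14) + n*(46*t^2 + 44*t + 12) - 12*t^3 - 30*t^2 - 12*t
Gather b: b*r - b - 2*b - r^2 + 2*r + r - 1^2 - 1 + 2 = b*(r - 3) - r^2 + 3*r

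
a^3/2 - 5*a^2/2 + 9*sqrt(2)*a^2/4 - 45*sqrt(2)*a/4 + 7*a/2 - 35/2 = (a/2 + sqrt(2)/2)*(a - 5)*(a + 7*sqrt(2)/2)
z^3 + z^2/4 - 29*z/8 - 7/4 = (z - 2)*(z + 1/2)*(z + 7/4)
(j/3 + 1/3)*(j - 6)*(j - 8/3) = j^3/3 - 23*j^2/9 + 22*j/9 + 16/3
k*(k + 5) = k^2 + 5*k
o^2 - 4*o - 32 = (o - 8)*(o + 4)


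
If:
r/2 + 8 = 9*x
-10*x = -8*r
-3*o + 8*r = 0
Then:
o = 640/201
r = 80/67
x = 64/67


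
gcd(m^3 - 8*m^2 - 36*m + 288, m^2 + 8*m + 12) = m + 6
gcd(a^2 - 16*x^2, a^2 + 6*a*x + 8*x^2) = a + 4*x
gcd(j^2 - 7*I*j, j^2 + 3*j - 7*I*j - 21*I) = j - 7*I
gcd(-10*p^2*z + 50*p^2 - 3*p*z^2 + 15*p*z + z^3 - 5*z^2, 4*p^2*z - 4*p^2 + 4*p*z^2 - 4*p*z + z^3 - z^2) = 2*p + z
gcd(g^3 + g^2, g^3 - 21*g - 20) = g + 1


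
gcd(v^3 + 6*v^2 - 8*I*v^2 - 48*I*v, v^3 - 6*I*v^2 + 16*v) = v^2 - 8*I*v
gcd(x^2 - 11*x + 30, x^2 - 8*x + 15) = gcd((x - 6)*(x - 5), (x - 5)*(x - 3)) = x - 5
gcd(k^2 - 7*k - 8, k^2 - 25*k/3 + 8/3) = k - 8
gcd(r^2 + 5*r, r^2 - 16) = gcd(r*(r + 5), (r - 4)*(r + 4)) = 1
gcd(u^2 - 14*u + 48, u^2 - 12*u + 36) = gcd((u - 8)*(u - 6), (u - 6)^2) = u - 6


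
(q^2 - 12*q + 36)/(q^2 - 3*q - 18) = (q - 6)/(q + 3)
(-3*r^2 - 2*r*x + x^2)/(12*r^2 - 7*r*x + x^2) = (r + x)/(-4*r + x)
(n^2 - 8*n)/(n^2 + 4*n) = (n - 8)/(n + 4)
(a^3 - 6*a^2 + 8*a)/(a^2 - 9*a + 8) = a*(a^2 - 6*a + 8)/(a^2 - 9*a + 8)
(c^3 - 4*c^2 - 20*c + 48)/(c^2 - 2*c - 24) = c - 2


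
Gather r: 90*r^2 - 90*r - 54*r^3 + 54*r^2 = -54*r^3 + 144*r^2 - 90*r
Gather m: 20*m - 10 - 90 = 20*m - 100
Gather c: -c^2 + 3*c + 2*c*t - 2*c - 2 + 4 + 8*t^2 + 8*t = -c^2 + c*(2*t + 1) + 8*t^2 + 8*t + 2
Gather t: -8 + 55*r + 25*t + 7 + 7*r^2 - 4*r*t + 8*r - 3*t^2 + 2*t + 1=7*r^2 + 63*r - 3*t^2 + t*(27 - 4*r)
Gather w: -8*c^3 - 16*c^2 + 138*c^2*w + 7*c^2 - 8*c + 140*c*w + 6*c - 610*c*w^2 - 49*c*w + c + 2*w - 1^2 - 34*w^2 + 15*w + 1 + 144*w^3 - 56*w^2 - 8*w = -8*c^3 - 9*c^2 - c + 144*w^3 + w^2*(-610*c - 90) + w*(138*c^2 + 91*c + 9)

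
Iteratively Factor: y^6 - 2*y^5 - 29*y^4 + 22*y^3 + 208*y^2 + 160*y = (y + 1)*(y^5 - 3*y^4 - 26*y^3 + 48*y^2 + 160*y) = (y - 5)*(y + 1)*(y^4 + 2*y^3 - 16*y^2 - 32*y) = (y - 5)*(y - 4)*(y + 1)*(y^3 + 6*y^2 + 8*y) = (y - 5)*(y - 4)*(y + 1)*(y + 4)*(y^2 + 2*y) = y*(y - 5)*(y - 4)*(y + 1)*(y + 4)*(y + 2)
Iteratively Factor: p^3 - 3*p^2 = (p)*(p^2 - 3*p) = p*(p - 3)*(p)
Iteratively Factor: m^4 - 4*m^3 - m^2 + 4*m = (m)*(m^3 - 4*m^2 - m + 4) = m*(m - 1)*(m^2 - 3*m - 4) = m*(m - 4)*(m - 1)*(m + 1)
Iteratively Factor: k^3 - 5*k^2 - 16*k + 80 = (k - 4)*(k^2 - k - 20) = (k - 4)*(k + 4)*(k - 5)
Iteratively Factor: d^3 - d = (d + 1)*(d^2 - d) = (d - 1)*(d + 1)*(d)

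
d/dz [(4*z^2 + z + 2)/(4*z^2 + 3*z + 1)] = (8*z^2 - 8*z - 5)/(16*z^4 + 24*z^3 + 17*z^2 + 6*z + 1)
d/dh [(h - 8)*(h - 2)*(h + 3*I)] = 3*h^2 + h*(-20 + 6*I) + 16 - 30*I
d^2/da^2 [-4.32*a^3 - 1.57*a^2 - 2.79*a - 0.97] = -25.92*a - 3.14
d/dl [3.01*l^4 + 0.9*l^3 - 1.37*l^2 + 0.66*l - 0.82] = 12.04*l^3 + 2.7*l^2 - 2.74*l + 0.66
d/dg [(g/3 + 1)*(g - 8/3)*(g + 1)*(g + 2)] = 4*g^3/3 + 10*g^2/3 - 10*g/3 - 70/9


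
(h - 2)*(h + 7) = h^2 + 5*h - 14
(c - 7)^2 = c^2 - 14*c + 49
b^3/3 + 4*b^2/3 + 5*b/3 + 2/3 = (b/3 + 1/3)*(b + 1)*(b + 2)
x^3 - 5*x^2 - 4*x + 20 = (x - 5)*(x - 2)*(x + 2)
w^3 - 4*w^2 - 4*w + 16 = (w - 4)*(w - 2)*(w + 2)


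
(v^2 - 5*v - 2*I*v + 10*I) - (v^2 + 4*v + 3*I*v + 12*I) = -9*v - 5*I*v - 2*I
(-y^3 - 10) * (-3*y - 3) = 3*y^4 + 3*y^3 + 30*y + 30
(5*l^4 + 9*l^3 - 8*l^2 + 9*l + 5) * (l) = 5*l^5 + 9*l^4 - 8*l^3 + 9*l^2 + 5*l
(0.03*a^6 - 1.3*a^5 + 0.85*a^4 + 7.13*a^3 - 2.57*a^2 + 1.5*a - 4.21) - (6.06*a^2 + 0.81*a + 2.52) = 0.03*a^6 - 1.3*a^5 + 0.85*a^4 + 7.13*a^3 - 8.63*a^2 + 0.69*a - 6.73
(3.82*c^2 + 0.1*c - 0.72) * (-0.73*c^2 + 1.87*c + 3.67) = -2.7886*c^4 + 7.0704*c^3 + 14.732*c^2 - 0.9794*c - 2.6424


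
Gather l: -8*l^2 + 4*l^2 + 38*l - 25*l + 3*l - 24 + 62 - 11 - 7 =-4*l^2 + 16*l + 20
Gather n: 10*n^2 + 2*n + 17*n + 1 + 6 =10*n^2 + 19*n + 7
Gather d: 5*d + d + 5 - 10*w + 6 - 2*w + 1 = 6*d - 12*w + 12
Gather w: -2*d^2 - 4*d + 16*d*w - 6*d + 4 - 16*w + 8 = -2*d^2 - 10*d + w*(16*d - 16) + 12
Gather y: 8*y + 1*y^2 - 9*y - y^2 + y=0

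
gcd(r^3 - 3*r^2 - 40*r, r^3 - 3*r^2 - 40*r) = r^3 - 3*r^2 - 40*r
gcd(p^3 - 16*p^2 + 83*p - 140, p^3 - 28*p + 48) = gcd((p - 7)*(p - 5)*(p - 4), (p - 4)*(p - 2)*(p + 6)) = p - 4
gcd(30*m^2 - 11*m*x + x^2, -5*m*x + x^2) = -5*m + x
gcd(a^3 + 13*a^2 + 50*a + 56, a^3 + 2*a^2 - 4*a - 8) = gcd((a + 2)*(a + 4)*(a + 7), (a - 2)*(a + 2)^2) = a + 2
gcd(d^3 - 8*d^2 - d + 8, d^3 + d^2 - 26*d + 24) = d - 1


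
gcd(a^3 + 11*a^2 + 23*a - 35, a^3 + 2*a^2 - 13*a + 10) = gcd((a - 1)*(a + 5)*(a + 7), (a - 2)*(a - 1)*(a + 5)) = a^2 + 4*a - 5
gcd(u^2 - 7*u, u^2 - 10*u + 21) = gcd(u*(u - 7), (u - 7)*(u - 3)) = u - 7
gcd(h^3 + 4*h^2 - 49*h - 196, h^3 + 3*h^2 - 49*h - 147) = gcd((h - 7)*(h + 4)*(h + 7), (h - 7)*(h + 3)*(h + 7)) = h^2 - 49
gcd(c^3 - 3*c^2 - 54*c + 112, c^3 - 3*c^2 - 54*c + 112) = c^3 - 3*c^2 - 54*c + 112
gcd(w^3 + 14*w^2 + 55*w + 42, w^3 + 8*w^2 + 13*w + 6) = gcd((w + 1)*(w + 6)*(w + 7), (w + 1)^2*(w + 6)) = w^2 + 7*w + 6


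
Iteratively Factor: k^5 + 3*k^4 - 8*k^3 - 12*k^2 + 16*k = (k)*(k^4 + 3*k^3 - 8*k^2 - 12*k + 16) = k*(k - 1)*(k^3 + 4*k^2 - 4*k - 16) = k*(k - 2)*(k - 1)*(k^2 + 6*k + 8) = k*(k - 2)*(k - 1)*(k + 2)*(k + 4)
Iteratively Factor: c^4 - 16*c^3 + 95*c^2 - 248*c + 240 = (c - 4)*(c^3 - 12*c^2 + 47*c - 60) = (c - 5)*(c - 4)*(c^2 - 7*c + 12) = (c - 5)*(c - 4)*(c - 3)*(c - 4)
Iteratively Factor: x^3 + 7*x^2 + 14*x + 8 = (x + 4)*(x^2 + 3*x + 2) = (x + 2)*(x + 4)*(x + 1)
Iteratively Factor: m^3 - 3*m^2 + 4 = (m + 1)*(m^2 - 4*m + 4) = (m - 2)*(m + 1)*(m - 2)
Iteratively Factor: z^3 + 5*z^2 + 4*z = (z + 1)*(z^2 + 4*z) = (z + 1)*(z + 4)*(z)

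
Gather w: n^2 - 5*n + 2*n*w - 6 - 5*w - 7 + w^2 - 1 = n^2 - 5*n + w^2 + w*(2*n - 5) - 14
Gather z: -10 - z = -z - 10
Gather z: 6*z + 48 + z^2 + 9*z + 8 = z^2 + 15*z + 56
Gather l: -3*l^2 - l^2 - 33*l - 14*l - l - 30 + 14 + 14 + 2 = -4*l^2 - 48*l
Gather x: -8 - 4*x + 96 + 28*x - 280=24*x - 192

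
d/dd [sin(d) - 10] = cos(d)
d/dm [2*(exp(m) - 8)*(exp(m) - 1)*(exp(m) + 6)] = (6*exp(2*m) - 12*exp(m) - 92)*exp(m)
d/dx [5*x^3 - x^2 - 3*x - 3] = 15*x^2 - 2*x - 3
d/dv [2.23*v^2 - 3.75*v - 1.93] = 4.46*v - 3.75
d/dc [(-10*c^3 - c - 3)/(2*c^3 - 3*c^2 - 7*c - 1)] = (30*c^4 + 144*c^3 + 45*c^2 - 18*c - 20)/(4*c^6 - 12*c^5 - 19*c^4 + 38*c^3 + 55*c^2 + 14*c + 1)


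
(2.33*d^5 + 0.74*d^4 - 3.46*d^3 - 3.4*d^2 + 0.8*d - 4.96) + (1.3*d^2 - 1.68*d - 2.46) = 2.33*d^5 + 0.74*d^4 - 3.46*d^3 - 2.1*d^2 - 0.88*d - 7.42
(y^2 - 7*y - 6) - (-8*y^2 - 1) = 9*y^2 - 7*y - 5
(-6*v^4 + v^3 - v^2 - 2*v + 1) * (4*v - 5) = -24*v^5 + 34*v^4 - 9*v^3 - 3*v^2 + 14*v - 5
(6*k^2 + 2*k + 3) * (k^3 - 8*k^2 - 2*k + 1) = 6*k^5 - 46*k^4 - 25*k^3 - 22*k^2 - 4*k + 3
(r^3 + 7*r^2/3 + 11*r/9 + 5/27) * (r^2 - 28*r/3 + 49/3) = r^5 - 7*r^4 - 38*r^3/9 + 242*r^2/9 + 1477*r/81 + 245/81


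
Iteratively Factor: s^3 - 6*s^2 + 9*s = (s)*(s^2 - 6*s + 9) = s*(s - 3)*(s - 3)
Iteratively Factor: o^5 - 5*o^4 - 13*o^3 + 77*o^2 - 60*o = (o)*(o^4 - 5*o^3 - 13*o^2 + 77*o - 60) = o*(o - 5)*(o^3 - 13*o + 12) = o*(o - 5)*(o - 3)*(o^2 + 3*o - 4) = o*(o - 5)*(o - 3)*(o - 1)*(o + 4)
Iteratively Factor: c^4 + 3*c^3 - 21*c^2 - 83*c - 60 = (c + 1)*(c^3 + 2*c^2 - 23*c - 60) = (c + 1)*(c + 4)*(c^2 - 2*c - 15) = (c + 1)*(c + 3)*(c + 4)*(c - 5)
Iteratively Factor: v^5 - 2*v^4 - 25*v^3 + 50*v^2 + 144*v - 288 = (v - 4)*(v^4 + 2*v^3 - 17*v^2 - 18*v + 72) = (v - 4)*(v + 3)*(v^3 - v^2 - 14*v + 24) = (v - 4)*(v + 3)*(v + 4)*(v^2 - 5*v + 6) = (v - 4)*(v - 2)*(v + 3)*(v + 4)*(v - 3)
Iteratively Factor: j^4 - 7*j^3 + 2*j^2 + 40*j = (j)*(j^3 - 7*j^2 + 2*j + 40) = j*(j - 5)*(j^2 - 2*j - 8) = j*(j - 5)*(j + 2)*(j - 4)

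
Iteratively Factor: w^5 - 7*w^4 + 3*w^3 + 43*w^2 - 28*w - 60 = (w - 2)*(w^4 - 5*w^3 - 7*w^2 + 29*w + 30) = (w - 5)*(w - 2)*(w^3 - 7*w - 6) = (w - 5)*(w - 2)*(w + 1)*(w^2 - w - 6) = (w - 5)*(w - 2)*(w + 1)*(w + 2)*(w - 3)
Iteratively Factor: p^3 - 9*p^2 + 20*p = (p - 4)*(p^2 - 5*p) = p*(p - 4)*(p - 5)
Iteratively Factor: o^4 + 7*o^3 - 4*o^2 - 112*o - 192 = (o + 4)*(o^3 + 3*o^2 - 16*o - 48) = (o + 3)*(o + 4)*(o^2 - 16) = (o + 3)*(o + 4)^2*(o - 4)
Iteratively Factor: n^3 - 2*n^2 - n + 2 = (n + 1)*(n^2 - 3*n + 2) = (n - 2)*(n + 1)*(n - 1)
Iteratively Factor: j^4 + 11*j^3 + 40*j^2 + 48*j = (j)*(j^3 + 11*j^2 + 40*j + 48) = j*(j + 4)*(j^2 + 7*j + 12) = j*(j + 4)^2*(j + 3)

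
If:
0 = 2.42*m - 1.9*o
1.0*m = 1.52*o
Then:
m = 0.00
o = 0.00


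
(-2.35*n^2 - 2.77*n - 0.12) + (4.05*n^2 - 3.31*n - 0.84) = 1.7*n^2 - 6.08*n - 0.96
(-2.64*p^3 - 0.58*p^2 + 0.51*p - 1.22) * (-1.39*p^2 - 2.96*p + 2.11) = 3.6696*p^5 + 8.6206*p^4 - 4.5625*p^3 - 1.0376*p^2 + 4.6873*p - 2.5742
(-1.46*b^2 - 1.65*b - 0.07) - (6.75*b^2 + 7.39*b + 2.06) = -8.21*b^2 - 9.04*b - 2.13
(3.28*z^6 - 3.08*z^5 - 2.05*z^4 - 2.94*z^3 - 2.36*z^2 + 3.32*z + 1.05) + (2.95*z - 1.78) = 3.28*z^6 - 3.08*z^5 - 2.05*z^4 - 2.94*z^3 - 2.36*z^2 + 6.27*z - 0.73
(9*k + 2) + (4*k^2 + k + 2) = 4*k^2 + 10*k + 4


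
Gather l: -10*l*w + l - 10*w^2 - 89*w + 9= l*(1 - 10*w) - 10*w^2 - 89*w + 9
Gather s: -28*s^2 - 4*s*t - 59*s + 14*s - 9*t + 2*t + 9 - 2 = -28*s^2 + s*(-4*t - 45) - 7*t + 7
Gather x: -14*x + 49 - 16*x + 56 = 105 - 30*x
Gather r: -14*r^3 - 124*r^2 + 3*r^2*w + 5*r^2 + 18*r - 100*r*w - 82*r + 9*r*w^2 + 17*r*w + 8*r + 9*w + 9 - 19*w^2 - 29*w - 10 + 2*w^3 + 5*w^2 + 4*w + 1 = -14*r^3 + r^2*(3*w - 119) + r*(9*w^2 - 83*w - 56) + 2*w^3 - 14*w^2 - 16*w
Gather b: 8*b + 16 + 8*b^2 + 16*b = 8*b^2 + 24*b + 16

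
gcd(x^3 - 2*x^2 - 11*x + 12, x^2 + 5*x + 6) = x + 3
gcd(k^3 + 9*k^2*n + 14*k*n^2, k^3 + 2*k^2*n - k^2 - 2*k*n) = k^2 + 2*k*n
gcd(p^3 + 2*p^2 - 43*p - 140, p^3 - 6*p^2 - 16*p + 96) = p + 4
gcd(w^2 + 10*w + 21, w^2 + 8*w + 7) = w + 7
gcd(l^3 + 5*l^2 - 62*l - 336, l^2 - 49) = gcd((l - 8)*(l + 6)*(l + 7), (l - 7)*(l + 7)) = l + 7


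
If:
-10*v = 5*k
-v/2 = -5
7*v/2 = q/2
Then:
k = -20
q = 70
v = 10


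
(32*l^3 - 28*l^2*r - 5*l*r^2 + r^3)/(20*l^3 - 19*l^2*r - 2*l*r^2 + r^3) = (-8*l + r)/(-5*l + r)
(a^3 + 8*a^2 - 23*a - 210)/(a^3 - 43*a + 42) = (a^2 + a - 30)/(a^2 - 7*a + 6)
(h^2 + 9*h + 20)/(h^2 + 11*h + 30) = (h + 4)/(h + 6)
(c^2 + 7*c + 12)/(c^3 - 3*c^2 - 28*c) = (c + 3)/(c*(c - 7))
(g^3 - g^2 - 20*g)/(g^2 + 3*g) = (g^2 - g - 20)/(g + 3)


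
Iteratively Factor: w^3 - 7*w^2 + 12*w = (w - 4)*(w^2 - 3*w) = (w - 4)*(w - 3)*(w)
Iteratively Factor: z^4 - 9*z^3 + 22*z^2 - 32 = (z - 2)*(z^3 - 7*z^2 + 8*z + 16) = (z - 4)*(z - 2)*(z^2 - 3*z - 4) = (z - 4)*(z - 2)*(z + 1)*(z - 4)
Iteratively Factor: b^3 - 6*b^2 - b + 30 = (b + 2)*(b^2 - 8*b + 15) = (b - 5)*(b + 2)*(b - 3)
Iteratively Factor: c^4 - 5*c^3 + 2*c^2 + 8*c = (c - 2)*(c^3 - 3*c^2 - 4*c) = (c - 4)*(c - 2)*(c^2 + c) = c*(c - 4)*(c - 2)*(c + 1)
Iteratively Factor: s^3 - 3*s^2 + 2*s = (s - 2)*(s^2 - s) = s*(s - 2)*(s - 1)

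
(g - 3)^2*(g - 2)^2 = g^4 - 10*g^3 + 37*g^2 - 60*g + 36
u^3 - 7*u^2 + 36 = (u - 6)*(u - 3)*(u + 2)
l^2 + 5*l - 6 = (l - 1)*(l + 6)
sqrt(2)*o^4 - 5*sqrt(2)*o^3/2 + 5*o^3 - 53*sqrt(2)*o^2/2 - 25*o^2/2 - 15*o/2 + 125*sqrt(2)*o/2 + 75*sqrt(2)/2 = (o - 3)*(o - 5*sqrt(2)/2)*(o + 5*sqrt(2))*(sqrt(2)*o + sqrt(2)/2)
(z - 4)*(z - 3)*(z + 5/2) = z^3 - 9*z^2/2 - 11*z/2 + 30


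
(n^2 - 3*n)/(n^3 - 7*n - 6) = n/(n^2 + 3*n + 2)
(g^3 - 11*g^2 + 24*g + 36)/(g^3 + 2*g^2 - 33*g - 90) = (g^2 - 5*g - 6)/(g^2 + 8*g + 15)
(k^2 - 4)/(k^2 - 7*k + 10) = (k + 2)/(k - 5)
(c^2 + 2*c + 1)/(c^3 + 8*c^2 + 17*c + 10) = (c + 1)/(c^2 + 7*c + 10)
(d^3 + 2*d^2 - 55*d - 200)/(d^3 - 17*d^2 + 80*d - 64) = (d^2 + 10*d + 25)/(d^2 - 9*d + 8)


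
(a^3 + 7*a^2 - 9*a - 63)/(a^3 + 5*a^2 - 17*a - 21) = (a + 3)/(a + 1)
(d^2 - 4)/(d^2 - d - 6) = (d - 2)/(d - 3)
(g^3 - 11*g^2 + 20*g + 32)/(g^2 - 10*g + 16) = (g^2 - 3*g - 4)/(g - 2)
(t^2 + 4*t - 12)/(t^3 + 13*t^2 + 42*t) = (t - 2)/(t*(t + 7))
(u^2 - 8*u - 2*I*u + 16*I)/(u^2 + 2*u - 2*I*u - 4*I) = (u - 8)/(u + 2)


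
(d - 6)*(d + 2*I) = d^2 - 6*d + 2*I*d - 12*I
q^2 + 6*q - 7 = (q - 1)*(q + 7)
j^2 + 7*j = j*(j + 7)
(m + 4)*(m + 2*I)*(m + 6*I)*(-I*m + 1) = -I*m^4 + 9*m^3 - 4*I*m^3 + 36*m^2 + 20*I*m^2 - 12*m + 80*I*m - 48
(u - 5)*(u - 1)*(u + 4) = u^3 - 2*u^2 - 19*u + 20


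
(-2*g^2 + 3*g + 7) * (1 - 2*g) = 4*g^3 - 8*g^2 - 11*g + 7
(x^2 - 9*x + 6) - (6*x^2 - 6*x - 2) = -5*x^2 - 3*x + 8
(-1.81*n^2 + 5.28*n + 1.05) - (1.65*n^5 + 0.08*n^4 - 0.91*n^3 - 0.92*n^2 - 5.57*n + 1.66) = -1.65*n^5 - 0.08*n^4 + 0.91*n^3 - 0.89*n^2 + 10.85*n - 0.61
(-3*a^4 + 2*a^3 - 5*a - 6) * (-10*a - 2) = 30*a^5 - 14*a^4 - 4*a^3 + 50*a^2 + 70*a + 12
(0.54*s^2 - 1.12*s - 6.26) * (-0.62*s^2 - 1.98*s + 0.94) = -0.3348*s^4 - 0.3748*s^3 + 6.6064*s^2 + 11.342*s - 5.8844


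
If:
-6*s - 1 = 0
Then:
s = -1/6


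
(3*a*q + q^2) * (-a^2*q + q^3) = -3*a^3*q^2 - a^2*q^3 + 3*a*q^4 + q^5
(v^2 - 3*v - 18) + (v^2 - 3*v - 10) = 2*v^2 - 6*v - 28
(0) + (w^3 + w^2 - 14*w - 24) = w^3 + w^2 - 14*w - 24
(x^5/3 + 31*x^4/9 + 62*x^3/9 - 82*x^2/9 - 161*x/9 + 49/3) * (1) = x^5/3 + 31*x^4/9 + 62*x^3/9 - 82*x^2/9 - 161*x/9 + 49/3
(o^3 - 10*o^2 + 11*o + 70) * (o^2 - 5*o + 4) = o^5 - 15*o^4 + 65*o^3 - 25*o^2 - 306*o + 280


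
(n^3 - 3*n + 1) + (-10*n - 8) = n^3 - 13*n - 7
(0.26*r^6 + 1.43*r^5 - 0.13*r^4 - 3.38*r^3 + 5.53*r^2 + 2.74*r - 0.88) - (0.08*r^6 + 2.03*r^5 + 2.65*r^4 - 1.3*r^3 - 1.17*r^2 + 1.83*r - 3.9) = 0.18*r^6 - 0.6*r^5 - 2.78*r^4 - 2.08*r^3 + 6.7*r^2 + 0.91*r + 3.02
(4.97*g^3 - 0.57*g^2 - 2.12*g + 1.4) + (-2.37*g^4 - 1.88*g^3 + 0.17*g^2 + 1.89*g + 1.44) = -2.37*g^4 + 3.09*g^3 - 0.4*g^2 - 0.23*g + 2.84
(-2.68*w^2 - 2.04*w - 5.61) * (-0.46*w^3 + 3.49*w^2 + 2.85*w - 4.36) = 1.2328*w^5 - 8.4148*w^4 - 12.177*w^3 - 13.7081*w^2 - 7.0941*w + 24.4596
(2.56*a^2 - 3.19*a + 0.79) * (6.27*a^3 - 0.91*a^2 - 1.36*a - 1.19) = 16.0512*a^5 - 22.3309*a^4 + 4.3746*a^3 + 0.5731*a^2 + 2.7217*a - 0.9401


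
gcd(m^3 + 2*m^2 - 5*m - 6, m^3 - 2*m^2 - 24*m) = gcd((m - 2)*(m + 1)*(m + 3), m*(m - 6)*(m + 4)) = 1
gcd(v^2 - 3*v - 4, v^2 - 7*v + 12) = v - 4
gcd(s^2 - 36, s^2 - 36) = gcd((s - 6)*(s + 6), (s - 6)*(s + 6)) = s^2 - 36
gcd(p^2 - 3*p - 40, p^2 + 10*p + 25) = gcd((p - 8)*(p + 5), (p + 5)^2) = p + 5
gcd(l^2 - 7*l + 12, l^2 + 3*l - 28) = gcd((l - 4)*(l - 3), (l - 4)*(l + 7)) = l - 4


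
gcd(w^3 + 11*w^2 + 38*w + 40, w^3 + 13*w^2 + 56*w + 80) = w^2 + 9*w + 20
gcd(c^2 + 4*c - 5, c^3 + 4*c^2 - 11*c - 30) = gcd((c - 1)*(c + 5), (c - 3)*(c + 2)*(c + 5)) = c + 5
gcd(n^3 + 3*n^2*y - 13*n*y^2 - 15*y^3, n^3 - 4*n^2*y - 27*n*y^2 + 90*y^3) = -n^2 - 2*n*y + 15*y^2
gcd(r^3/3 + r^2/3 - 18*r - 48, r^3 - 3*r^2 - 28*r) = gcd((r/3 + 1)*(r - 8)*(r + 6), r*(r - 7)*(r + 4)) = 1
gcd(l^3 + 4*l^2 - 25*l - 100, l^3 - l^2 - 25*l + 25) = l^2 - 25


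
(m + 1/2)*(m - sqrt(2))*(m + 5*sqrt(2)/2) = m^3 + m^2/2 + 3*sqrt(2)*m^2/2 - 5*m + 3*sqrt(2)*m/4 - 5/2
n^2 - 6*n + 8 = (n - 4)*(n - 2)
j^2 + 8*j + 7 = (j + 1)*(j + 7)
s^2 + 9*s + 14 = (s + 2)*(s + 7)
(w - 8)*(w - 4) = w^2 - 12*w + 32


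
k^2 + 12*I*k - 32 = (k + 4*I)*(k + 8*I)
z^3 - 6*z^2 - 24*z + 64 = (z - 8)*(z - 2)*(z + 4)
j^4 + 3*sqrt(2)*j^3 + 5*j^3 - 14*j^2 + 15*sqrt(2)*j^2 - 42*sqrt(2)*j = j*(j - 2)*(j + 7)*(j + 3*sqrt(2))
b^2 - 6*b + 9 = (b - 3)^2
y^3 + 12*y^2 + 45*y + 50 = (y + 2)*(y + 5)^2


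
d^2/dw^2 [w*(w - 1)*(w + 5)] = 6*w + 8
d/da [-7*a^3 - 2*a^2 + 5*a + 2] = -21*a^2 - 4*a + 5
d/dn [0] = 0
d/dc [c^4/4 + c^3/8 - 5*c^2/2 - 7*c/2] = c^3 + 3*c^2/8 - 5*c - 7/2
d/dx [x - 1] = 1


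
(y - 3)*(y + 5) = y^2 + 2*y - 15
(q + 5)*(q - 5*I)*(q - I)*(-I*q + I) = -I*q^4 - 6*q^3 - 4*I*q^3 - 24*q^2 + 10*I*q^2 + 30*q + 20*I*q - 25*I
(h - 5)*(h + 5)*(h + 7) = h^3 + 7*h^2 - 25*h - 175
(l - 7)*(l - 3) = l^2 - 10*l + 21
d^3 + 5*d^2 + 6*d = d*(d + 2)*(d + 3)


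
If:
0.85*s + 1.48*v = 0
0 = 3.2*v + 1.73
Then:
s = 0.94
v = -0.54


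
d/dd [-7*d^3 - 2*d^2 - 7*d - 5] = -21*d^2 - 4*d - 7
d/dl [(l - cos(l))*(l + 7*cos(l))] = -6*l*sin(l) + 2*l + 7*sin(2*l) + 6*cos(l)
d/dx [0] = 0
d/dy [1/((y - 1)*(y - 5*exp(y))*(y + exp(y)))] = (-(y - 1)*(y - 5*exp(y))*(exp(y) + 1) + (y - 1)*(y + exp(y))*(5*exp(y) - 1) - (y - 5*exp(y))*(y + exp(y)))/((y - 1)^2*(y - 5*exp(y))^2*(y + exp(y))^2)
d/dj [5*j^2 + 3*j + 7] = 10*j + 3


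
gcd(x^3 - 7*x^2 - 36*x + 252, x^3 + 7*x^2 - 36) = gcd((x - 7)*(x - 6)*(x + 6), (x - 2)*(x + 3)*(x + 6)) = x + 6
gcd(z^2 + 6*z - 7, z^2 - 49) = z + 7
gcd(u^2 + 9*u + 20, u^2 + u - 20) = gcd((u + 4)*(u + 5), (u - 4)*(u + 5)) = u + 5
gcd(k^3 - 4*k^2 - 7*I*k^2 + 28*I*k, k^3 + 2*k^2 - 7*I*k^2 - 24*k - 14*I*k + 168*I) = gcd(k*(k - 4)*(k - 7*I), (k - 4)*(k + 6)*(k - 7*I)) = k^2 + k*(-4 - 7*I) + 28*I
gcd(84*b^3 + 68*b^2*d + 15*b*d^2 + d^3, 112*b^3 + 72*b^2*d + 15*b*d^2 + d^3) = 7*b + d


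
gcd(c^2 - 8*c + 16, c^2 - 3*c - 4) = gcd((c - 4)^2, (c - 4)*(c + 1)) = c - 4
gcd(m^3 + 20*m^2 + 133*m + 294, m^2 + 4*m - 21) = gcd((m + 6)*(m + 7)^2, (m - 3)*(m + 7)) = m + 7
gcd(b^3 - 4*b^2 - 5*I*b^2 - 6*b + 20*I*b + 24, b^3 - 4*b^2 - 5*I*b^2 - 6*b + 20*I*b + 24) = b^3 + b^2*(-4 - 5*I) + b*(-6 + 20*I) + 24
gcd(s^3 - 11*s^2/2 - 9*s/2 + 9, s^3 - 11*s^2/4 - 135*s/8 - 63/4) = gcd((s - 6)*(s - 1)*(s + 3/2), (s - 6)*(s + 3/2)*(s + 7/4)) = s^2 - 9*s/2 - 9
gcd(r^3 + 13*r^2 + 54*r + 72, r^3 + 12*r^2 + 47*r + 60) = r^2 + 7*r + 12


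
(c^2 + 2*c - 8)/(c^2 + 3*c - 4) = (c - 2)/(c - 1)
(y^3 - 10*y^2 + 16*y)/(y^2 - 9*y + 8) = y*(y - 2)/(y - 1)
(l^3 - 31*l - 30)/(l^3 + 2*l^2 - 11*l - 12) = (l^2 - l - 30)/(l^2 + l - 12)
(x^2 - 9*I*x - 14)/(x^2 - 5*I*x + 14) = (x - 2*I)/(x + 2*I)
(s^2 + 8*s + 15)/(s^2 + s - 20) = (s + 3)/(s - 4)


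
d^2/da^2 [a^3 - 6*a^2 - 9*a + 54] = 6*a - 12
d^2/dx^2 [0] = 0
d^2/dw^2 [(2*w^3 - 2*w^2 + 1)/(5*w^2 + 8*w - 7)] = 2*(278*w^3 - 471*w^2 + 414*w + 1)/(125*w^6 + 600*w^5 + 435*w^4 - 1168*w^3 - 609*w^2 + 1176*w - 343)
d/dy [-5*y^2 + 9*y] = 9 - 10*y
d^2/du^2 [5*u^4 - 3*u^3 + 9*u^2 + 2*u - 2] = 60*u^2 - 18*u + 18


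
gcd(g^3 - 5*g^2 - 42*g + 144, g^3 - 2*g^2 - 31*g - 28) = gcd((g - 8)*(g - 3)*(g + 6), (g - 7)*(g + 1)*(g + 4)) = 1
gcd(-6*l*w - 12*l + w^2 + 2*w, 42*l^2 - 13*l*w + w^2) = -6*l + w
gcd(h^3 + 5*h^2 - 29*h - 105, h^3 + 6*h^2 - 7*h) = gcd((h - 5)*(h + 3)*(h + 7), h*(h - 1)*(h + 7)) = h + 7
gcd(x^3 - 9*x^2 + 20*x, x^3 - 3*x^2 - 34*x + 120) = x^2 - 9*x + 20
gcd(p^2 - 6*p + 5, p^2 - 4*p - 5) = p - 5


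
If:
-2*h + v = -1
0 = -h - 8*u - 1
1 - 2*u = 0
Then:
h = -5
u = 1/2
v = -11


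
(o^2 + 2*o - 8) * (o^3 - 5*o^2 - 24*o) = o^5 - 3*o^4 - 42*o^3 - 8*o^2 + 192*o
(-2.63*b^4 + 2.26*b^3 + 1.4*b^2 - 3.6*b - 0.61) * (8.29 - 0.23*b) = 0.6049*b^5 - 22.3225*b^4 + 18.4134*b^3 + 12.434*b^2 - 29.7037*b - 5.0569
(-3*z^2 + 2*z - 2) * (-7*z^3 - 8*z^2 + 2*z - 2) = 21*z^5 + 10*z^4 - 8*z^3 + 26*z^2 - 8*z + 4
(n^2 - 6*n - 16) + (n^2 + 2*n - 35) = 2*n^2 - 4*n - 51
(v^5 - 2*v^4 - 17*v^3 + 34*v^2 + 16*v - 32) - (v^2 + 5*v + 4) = v^5 - 2*v^4 - 17*v^3 + 33*v^2 + 11*v - 36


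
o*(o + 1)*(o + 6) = o^3 + 7*o^2 + 6*o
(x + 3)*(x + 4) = x^2 + 7*x + 12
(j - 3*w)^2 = j^2 - 6*j*w + 9*w^2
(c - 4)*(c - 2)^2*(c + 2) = c^4 - 6*c^3 + 4*c^2 + 24*c - 32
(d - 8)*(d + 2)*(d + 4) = d^3 - 2*d^2 - 40*d - 64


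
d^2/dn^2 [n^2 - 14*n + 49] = 2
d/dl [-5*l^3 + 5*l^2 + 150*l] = -15*l^2 + 10*l + 150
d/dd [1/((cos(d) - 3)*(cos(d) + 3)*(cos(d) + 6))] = (-3*sin(d)^2 + 12*cos(d) - 6)*sin(d)/((cos(d) - 3)^2*(cos(d) + 3)^2*(cos(d) + 6)^2)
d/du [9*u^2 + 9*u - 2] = 18*u + 9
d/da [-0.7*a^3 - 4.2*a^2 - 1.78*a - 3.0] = -2.1*a^2 - 8.4*a - 1.78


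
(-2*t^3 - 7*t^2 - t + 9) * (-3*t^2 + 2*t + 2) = 6*t^5 + 17*t^4 - 15*t^3 - 43*t^2 + 16*t + 18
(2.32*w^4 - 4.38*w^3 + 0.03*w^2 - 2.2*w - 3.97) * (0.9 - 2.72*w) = -6.3104*w^5 + 14.0016*w^4 - 4.0236*w^3 + 6.011*w^2 + 8.8184*w - 3.573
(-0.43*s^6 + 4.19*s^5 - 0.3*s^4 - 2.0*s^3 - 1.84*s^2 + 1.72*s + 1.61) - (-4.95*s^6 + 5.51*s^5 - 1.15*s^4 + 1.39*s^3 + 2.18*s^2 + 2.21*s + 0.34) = 4.52*s^6 - 1.32*s^5 + 0.85*s^4 - 3.39*s^3 - 4.02*s^2 - 0.49*s + 1.27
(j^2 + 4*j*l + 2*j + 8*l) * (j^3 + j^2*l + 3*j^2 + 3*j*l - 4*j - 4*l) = j^5 + 5*j^4*l + 5*j^4 + 4*j^3*l^2 + 25*j^3*l + 2*j^3 + 20*j^2*l^2 + 10*j^2*l - 8*j^2 + 8*j*l^2 - 40*j*l - 32*l^2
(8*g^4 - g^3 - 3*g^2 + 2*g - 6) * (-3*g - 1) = -24*g^5 - 5*g^4 + 10*g^3 - 3*g^2 + 16*g + 6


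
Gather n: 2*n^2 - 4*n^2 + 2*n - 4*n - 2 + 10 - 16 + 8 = -2*n^2 - 2*n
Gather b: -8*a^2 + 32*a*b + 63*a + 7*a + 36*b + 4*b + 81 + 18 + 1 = -8*a^2 + 70*a + b*(32*a + 40) + 100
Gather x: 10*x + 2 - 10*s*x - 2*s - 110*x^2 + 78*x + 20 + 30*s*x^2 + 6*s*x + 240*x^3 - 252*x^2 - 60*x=-2*s + 240*x^3 + x^2*(30*s - 362) + x*(28 - 4*s) + 22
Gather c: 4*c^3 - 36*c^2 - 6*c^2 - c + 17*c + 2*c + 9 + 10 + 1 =4*c^3 - 42*c^2 + 18*c + 20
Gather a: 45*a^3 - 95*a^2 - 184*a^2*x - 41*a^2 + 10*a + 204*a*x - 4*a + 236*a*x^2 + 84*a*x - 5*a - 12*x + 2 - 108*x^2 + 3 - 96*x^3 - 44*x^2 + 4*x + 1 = 45*a^3 + a^2*(-184*x - 136) + a*(236*x^2 + 288*x + 1) - 96*x^3 - 152*x^2 - 8*x + 6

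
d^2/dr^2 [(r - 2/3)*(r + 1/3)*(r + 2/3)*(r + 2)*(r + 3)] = 20*r^3 + 64*r^2 + 130*r/3 - 20/27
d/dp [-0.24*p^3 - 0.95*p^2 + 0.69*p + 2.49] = -0.72*p^2 - 1.9*p + 0.69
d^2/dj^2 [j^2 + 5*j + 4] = 2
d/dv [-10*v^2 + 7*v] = 7 - 20*v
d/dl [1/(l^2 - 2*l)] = 2*(1 - l)/(l^2*(l - 2)^2)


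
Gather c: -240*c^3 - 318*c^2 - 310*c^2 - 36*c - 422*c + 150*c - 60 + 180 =-240*c^3 - 628*c^2 - 308*c + 120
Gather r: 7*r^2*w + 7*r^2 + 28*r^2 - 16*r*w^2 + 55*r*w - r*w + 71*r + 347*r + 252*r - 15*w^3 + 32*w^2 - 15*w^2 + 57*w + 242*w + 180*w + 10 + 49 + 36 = r^2*(7*w + 35) + r*(-16*w^2 + 54*w + 670) - 15*w^3 + 17*w^2 + 479*w + 95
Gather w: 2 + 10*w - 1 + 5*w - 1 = 15*w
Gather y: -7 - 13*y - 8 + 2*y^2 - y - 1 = 2*y^2 - 14*y - 16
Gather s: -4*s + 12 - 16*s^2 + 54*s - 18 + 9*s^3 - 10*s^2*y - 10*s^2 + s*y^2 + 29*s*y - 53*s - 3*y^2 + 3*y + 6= 9*s^3 + s^2*(-10*y - 26) + s*(y^2 + 29*y - 3) - 3*y^2 + 3*y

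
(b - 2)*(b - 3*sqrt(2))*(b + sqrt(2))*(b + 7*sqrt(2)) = b^4 - 2*b^3 + 5*sqrt(2)*b^3 - 34*b^2 - 10*sqrt(2)*b^2 - 42*sqrt(2)*b + 68*b + 84*sqrt(2)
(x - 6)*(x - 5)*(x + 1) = x^3 - 10*x^2 + 19*x + 30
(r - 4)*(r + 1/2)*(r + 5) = r^3 + 3*r^2/2 - 39*r/2 - 10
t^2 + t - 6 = (t - 2)*(t + 3)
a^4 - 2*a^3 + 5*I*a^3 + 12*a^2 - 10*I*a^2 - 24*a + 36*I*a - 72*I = (a - 2)*(a - 3*I)*(a + 2*I)*(a + 6*I)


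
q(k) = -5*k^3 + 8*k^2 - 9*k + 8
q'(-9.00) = -1368.00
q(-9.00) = 4382.00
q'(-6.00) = -645.00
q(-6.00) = 1430.00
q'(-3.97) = -308.93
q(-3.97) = 482.67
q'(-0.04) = -9.66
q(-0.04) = 8.37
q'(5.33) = -349.85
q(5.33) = -569.80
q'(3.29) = -118.72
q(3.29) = -113.07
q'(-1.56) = -70.46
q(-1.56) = 60.49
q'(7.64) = -762.30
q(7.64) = -1823.52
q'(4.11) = -196.62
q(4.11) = -240.99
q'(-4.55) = -392.34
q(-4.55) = 685.55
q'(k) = -15*k^2 + 16*k - 9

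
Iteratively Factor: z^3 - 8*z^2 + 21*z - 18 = (z - 3)*(z^2 - 5*z + 6) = (z - 3)*(z - 2)*(z - 3)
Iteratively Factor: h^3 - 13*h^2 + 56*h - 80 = (h - 4)*(h^2 - 9*h + 20) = (h - 4)^2*(h - 5)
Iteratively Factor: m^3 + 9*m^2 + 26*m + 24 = (m + 3)*(m^2 + 6*m + 8) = (m + 2)*(m + 3)*(m + 4)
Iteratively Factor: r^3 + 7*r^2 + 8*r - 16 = (r - 1)*(r^2 + 8*r + 16) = (r - 1)*(r + 4)*(r + 4)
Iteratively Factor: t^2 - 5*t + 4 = (t - 4)*(t - 1)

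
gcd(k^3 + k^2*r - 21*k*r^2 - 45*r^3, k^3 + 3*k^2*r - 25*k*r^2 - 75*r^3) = -k^2 + 2*k*r + 15*r^2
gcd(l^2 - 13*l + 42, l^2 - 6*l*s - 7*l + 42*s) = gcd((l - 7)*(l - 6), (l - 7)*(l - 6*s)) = l - 7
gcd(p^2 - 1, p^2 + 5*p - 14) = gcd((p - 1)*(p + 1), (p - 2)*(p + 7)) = 1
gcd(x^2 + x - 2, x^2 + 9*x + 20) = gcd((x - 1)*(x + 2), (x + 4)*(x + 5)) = 1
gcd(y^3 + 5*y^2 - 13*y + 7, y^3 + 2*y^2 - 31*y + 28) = y^2 + 6*y - 7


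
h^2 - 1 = (h - 1)*(h + 1)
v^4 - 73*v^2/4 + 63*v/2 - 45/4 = (v - 3)*(v - 3/2)*(v - 1/2)*(v + 5)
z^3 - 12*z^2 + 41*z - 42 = (z - 7)*(z - 3)*(z - 2)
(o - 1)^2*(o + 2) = o^3 - 3*o + 2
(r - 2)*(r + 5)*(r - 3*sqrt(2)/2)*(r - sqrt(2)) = r^4 - 5*sqrt(2)*r^3/2 + 3*r^3 - 15*sqrt(2)*r^2/2 - 7*r^2 + 9*r + 25*sqrt(2)*r - 30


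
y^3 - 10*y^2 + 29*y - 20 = (y - 5)*(y - 4)*(y - 1)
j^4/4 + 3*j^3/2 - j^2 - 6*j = j*(j/4 + 1/2)*(j - 2)*(j + 6)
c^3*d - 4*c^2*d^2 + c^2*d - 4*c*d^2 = c*(c - 4*d)*(c*d + d)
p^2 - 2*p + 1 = (p - 1)^2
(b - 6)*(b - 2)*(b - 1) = b^3 - 9*b^2 + 20*b - 12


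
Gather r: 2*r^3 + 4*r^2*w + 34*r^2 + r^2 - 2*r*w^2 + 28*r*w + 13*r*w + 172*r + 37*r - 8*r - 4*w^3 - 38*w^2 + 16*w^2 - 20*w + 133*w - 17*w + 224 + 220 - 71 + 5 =2*r^3 + r^2*(4*w + 35) + r*(-2*w^2 + 41*w + 201) - 4*w^3 - 22*w^2 + 96*w + 378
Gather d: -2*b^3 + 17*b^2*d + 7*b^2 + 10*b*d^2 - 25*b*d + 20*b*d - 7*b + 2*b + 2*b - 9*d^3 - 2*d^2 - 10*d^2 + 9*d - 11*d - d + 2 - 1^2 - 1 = -2*b^3 + 7*b^2 - 3*b - 9*d^3 + d^2*(10*b - 12) + d*(17*b^2 - 5*b - 3)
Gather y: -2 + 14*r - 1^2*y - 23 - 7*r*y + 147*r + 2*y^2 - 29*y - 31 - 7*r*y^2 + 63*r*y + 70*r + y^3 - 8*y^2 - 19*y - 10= 231*r + y^3 + y^2*(-7*r - 6) + y*(56*r - 49) - 66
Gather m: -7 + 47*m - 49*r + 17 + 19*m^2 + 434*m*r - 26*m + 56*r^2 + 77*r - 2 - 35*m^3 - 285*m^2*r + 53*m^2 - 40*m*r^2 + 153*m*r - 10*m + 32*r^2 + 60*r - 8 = -35*m^3 + m^2*(72 - 285*r) + m*(-40*r^2 + 587*r + 11) + 88*r^2 + 88*r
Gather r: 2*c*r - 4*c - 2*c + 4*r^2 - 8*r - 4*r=-6*c + 4*r^2 + r*(2*c - 12)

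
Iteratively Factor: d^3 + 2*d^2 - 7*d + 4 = (d + 4)*(d^2 - 2*d + 1) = (d - 1)*(d + 4)*(d - 1)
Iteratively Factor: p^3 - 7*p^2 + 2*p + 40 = (p - 4)*(p^2 - 3*p - 10) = (p - 5)*(p - 4)*(p + 2)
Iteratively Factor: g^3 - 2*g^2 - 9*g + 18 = (g - 3)*(g^2 + g - 6) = (g - 3)*(g - 2)*(g + 3)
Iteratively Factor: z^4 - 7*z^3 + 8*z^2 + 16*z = (z - 4)*(z^3 - 3*z^2 - 4*z) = (z - 4)*(z + 1)*(z^2 - 4*z) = (z - 4)^2*(z + 1)*(z)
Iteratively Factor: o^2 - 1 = (o - 1)*(o + 1)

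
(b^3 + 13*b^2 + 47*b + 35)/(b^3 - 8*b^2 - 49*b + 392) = (b^2 + 6*b + 5)/(b^2 - 15*b + 56)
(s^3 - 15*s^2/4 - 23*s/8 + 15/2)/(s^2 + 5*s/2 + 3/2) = (s^2 - 21*s/4 + 5)/(s + 1)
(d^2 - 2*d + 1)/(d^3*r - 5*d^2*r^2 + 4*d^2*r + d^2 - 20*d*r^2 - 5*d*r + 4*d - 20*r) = (d^2 - 2*d + 1)/(d^3*r - 5*d^2*r^2 + 4*d^2*r + d^2 - 20*d*r^2 - 5*d*r + 4*d - 20*r)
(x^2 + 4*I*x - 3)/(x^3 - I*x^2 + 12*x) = (x + I)/(x*(x - 4*I))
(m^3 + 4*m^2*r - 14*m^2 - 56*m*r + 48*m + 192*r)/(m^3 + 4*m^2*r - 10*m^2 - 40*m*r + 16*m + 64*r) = (m - 6)/(m - 2)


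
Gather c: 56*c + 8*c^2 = 8*c^2 + 56*c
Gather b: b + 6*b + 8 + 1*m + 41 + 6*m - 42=7*b + 7*m + 7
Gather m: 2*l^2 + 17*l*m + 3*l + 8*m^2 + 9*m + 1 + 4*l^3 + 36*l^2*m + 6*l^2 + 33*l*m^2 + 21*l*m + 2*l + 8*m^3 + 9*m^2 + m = 4*l^3 + 8*l^2 + 5*l + 8*m^3 + m^2*(33*l + 17) + m*(36*l^2 + 38*l + 10) + 1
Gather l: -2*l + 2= 2 - 2*l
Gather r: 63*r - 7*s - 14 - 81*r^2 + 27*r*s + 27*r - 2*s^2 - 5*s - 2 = -81*r^2 + r*(27*s + 90) - 2*s^2 - 12*s - 16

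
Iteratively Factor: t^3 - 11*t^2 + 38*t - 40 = (t - 4)*(t^2 - 7*t + 10) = (t - 5)*(t - 4)*(t - 2)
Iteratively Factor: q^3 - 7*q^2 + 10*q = (q - 5)*(q^2 - 2*q) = q*(q - 5)*(q - 2)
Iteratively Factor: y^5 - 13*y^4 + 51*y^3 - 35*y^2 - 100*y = (y - 4)*(y^4 - 9*y^3 + 15*y^2 + 25*y) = (y - 4)*(y + 1)*(y^3 - 10*y^2 + 25*y) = (y - 5)*(y - 4)*(y + 1)*(y^2 - 5*y) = (y - 5)^2*(y - 4)*(y + 1)*(y)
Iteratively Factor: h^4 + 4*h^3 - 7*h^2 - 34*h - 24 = (h + 4)*(h^3 - 7*h - 6) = (h + 1)*(h + 4)*(h^2 - h - 6) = (h + 1)*(h + 2)*(h + 4)*(h - 3)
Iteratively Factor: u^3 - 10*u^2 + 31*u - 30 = (u - 2)*(u^2 - 8*u + 15) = (u - 3)*(u - 2)*(u - 5)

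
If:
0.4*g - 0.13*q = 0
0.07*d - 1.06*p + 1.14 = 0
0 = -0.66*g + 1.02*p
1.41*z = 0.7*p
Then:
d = 30.5020408163265*z - 16.2857142857143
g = 3.11298701298701*z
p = 2.01428571428571*z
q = 9.57842157842158*z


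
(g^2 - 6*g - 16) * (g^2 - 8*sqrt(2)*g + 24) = g^4 - 8*sqrt(2)*g^3 - 6*g^3 + 8*g^2 + 48*sqrt(2)*g^2 - 144*g + 128*sqrt(2)*g - 384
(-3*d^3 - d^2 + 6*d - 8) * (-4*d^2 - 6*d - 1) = 12*d^5 + 22*d^4 - 15*d^3 - 3*d^2 + 42*d + 8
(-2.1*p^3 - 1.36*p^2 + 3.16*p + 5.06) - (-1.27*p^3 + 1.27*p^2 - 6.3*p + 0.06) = -0.83*p^3 - 2.63*p^2 + 9.46*p + 5.0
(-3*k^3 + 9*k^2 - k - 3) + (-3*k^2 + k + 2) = -3*k^3 + 6*k^2 - 1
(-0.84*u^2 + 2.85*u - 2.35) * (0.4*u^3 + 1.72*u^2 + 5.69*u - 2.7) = -0.336*u^5 - 0.3048*u^4 - 0.8176*u^3 + 14.4425*u^2 - 21.0665*u + 6.345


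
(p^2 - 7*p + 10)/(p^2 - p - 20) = (p - 2)/(p + 4)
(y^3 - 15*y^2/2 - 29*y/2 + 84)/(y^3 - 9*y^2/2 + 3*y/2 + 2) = (2*y^3 - 15*y^2 - 29*y + 168)/(2*y^3 - 9*y^2 + 3*y + 4)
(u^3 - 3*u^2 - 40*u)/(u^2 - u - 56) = u*(u + 5)/(u + 7)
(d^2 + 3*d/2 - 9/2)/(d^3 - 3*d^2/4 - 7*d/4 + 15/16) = 8*(d + 3)/(8*d^2 + 6*d - 5)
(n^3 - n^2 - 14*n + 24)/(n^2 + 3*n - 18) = (n^2 + 2*n - 8)/(n + 6)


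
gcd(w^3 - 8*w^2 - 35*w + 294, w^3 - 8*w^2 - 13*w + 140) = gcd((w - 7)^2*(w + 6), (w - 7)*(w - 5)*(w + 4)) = w - 7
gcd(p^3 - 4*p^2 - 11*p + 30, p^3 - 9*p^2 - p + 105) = p^2 - 2*p - 15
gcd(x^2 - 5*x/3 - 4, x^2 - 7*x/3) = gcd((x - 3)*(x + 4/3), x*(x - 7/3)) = 1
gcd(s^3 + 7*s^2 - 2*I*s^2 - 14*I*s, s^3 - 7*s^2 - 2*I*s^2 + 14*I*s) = s^2 - 2*I*s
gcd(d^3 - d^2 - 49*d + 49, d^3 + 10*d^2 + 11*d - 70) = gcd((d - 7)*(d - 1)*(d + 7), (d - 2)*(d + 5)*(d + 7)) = d + 7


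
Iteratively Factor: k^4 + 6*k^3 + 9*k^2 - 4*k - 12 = (k + 2)*(k^3 + 4*k^2 + k - 6) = (k - 1)*(k + 2)*(k^2 + 5*k + 6) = (k - 1)*(k + 2)*(k + 3)*(k + 2)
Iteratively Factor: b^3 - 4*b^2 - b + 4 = (b - 1)*(b^2 - 3*b - 4) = (b - 1)*(b + 1)*(b - 4)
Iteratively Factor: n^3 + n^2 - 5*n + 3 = (n - 1)*(n^2 + 2*n - 3) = (n - 1)*(n + 3)*(n - 1)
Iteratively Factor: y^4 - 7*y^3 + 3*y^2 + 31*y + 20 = (y - 4)*(y^3 - 3*y^2 - 9*y - 5) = (y - 4)*(y + 1)*(y^2 - 4*y - 5) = (y - 5)*(y - 4)*(y + 1)*(y + 1)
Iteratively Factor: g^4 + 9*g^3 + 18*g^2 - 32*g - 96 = (g + 4)*(g^3 + 5*g^2 - 2*g - 24) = (g + 4)^2*(g^2 + g - 6) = (g - 2)*(g + 4)^2*(g + 3)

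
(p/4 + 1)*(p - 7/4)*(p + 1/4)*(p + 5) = p^4/4 + 15*p^3/8 + 97*p^2/64 - 543*p/64 - 35/16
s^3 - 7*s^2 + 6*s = s*(s - 6)*(s - 1)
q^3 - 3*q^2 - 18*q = q*(q - 6)*(q + 3)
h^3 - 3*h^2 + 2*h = h*(h - 2)*(h - 1)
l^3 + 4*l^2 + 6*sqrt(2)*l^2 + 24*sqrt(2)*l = l*(l + 4)*(l + 6*sqrt(2))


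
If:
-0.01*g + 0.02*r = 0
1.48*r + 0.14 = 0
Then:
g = -0.19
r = -0.09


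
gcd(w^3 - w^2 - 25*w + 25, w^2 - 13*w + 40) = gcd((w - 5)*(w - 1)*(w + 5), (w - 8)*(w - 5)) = w - 5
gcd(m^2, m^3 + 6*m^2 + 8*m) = m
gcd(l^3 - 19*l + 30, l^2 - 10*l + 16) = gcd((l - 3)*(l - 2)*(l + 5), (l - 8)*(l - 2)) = l - 2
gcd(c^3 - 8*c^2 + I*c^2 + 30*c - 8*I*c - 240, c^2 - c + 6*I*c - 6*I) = c + 6*I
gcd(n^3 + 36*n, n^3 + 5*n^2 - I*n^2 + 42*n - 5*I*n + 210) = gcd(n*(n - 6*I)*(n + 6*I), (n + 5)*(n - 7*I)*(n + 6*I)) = n + 6*I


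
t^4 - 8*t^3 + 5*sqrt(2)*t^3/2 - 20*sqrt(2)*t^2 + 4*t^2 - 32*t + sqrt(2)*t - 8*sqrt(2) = (t - 8)*(t + sqrt(2)/2)*(t + sqrt(2))^2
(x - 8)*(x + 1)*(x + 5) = x^3 - 2*x^2 - 43*x - 40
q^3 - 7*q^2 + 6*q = q*(q - 6)*(q - 1)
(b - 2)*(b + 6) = b^2 + 4*b - 12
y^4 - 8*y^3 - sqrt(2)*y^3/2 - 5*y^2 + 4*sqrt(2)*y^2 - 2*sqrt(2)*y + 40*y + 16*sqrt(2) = (y - 8)*(y - 2*sqrt(2))*(y + sqrt(2)/2)*(y + sqrt(2))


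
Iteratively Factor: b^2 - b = (b - 1)*(b)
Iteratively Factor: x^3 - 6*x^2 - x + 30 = (x - 5)*(x^2 - x - 6) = (x - 5)*(x - 3)*(x + 2)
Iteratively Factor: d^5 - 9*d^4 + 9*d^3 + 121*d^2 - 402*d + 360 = (d - 2)*(d^4 - 7*d^3 - 5*d^2 + 111*d - 180) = (d - 2)*(d + 4)*(d^3 - 11*d^2 + 39*d - 45) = (d - 3)*(d - 2)*(d + 4)*(d^2 - 8*d + 15) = (d - 5)*(d - 3)*(d - 2)*(d + 4)*(d - 3)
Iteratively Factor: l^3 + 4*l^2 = (l)*(l^2 + 4*l) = l*(l + 4)*(l)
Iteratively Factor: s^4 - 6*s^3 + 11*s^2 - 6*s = (s - 3)*(s^3 - 3*s^2 + 2*s) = s*(s - 3)*(s^2 - 3*s + 2) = s*(s - 3)*(s - 1)*(s - 2)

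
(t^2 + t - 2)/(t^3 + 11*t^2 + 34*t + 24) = (t^2 + t - 2)/(t^3 + 11*t^2 + 34*t + 24)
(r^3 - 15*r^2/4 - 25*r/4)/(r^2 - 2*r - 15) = r*(4*r + 5)/(4*(r + 3))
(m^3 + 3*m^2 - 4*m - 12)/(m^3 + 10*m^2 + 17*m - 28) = (m^3 + 3*m^2 - 4*m - 12)/(m^3 + 10*m^2 + 17*m - 28)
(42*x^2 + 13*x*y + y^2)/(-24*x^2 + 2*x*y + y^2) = (-7*x - y)/(4*x - y)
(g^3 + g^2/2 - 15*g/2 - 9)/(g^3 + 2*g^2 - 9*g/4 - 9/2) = 2*(g - 3)/(2*g - 3)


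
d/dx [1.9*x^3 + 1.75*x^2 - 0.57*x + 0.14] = 5.7*x^2 + 3.5*x - 0.57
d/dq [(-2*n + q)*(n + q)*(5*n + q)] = -7*n^2 + 8*n*q + 3*q^2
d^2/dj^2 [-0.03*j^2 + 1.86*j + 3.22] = -0.0600000000000000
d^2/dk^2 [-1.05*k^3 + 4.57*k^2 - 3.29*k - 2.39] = 9.14 - 6.3*k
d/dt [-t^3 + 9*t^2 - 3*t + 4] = -3*t^2 + 18*t - 3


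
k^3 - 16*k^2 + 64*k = k*(k - 8)^2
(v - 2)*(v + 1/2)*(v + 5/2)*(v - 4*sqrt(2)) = v^4 - 4*sqrt(2)*v^3 + v^3 - 4*sqrt(2)*v^2 - 19*v^2/4 - 5*v/2 + 19*sqrt(2)*v + 10*sqrt(2)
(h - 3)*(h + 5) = h^2 + 2*h - 15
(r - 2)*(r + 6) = r^2 + 4*r - 12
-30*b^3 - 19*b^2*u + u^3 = (-5*b + u)*(2*b + u)*(3*b + u)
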